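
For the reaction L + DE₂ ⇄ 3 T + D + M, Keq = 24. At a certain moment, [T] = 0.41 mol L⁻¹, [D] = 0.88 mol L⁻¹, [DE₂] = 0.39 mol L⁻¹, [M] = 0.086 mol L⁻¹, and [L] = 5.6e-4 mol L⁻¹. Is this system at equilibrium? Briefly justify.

yes, at equilibrium

Q = [T]³·[D]·[M] / ([L]·[DE₂]) = (0.41)³·(0.88)·(0.086) / ((5.6e-4)·(0.39)) = 24
Q = 24 = Keq; the system is at equilibrium.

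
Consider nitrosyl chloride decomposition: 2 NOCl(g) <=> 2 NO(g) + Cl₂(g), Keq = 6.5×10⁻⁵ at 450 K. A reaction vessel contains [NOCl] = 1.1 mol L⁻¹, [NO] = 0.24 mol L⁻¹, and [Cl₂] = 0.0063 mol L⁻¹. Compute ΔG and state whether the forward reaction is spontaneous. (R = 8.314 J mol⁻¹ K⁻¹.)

ΔG = 5.72 kJ/mol; the forward reaction is non-spontaneous

Q = [NO]²·[Cl₂] / [NOCl]² = (0.24)²·(0.0063) / (1.1)² = 3.00×10⁻⁴
ΔG = RT ln(Q/Keq) = (8.314 J mol⁻¹ K⁻¹)(450 K) × ln(3.00×10⁻⁴/6.5×10⁻⁵)
   = (3.741 kJ/mol)(1.529) = 5.72 kJ/mol
ΔG > 0, so the forward reaction is non-spontaneous (proceeds in reverse).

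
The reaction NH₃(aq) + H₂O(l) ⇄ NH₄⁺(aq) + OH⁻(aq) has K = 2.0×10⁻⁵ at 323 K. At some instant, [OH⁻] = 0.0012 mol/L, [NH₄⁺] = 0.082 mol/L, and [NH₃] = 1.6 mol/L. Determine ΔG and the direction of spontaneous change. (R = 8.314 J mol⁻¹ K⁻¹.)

(H₂O is a pure liquid — omitted from Q.)
Q = [NH₄⁺]·[OH⁻] / [NH₃] = (0.082)·(0.0012) / (1.6) = 6.15×10⁻⁵
ΔG = RT ln(Q/K) = (8.314 J mol⁻¹ K⁻¹)(323 K) × ln(6.15×10⁻⁵/2.0×10⁻⁵)
   = (2.685 kJ/mol)(1.123) = 3.02 kJ/mol
ΔG > 0, so the forward reaction is non-spontaneous (proceeds in reverse).

ΔG = 3.02 kJ/mol; the forward reaction is non-spontaneous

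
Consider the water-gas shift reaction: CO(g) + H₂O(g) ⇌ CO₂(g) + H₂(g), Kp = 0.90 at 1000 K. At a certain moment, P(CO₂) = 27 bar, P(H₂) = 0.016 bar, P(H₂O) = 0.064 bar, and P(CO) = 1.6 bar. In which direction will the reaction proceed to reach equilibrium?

Qp = P(CO₂)·P(H₂) / (P(CO)·P(H₂O)) = (27)·(0.016) / ((1.6)·(0.064)) = 4.2
Qp = 4.2 > Kp = 0.90, so the reverse reaction proceeds.

reverse (toward reactants)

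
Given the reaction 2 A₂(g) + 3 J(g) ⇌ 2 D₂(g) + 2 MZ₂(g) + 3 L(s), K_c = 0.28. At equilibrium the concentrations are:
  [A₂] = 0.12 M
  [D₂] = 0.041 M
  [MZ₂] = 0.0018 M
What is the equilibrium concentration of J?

(L is a pure solid — omitted from K_c.)
At equilibrium, K_c = [D₂]²·[MZ₂]² / ([A₂]²·[J]³) = 0.28.
(0.041)²·(0.0018)² / ((0.12)²·([J])³) = 0.28
[J]³ = 1.35×10⁻⁶ ⇒ [J] = 0.011 M

[J] = 0.011 M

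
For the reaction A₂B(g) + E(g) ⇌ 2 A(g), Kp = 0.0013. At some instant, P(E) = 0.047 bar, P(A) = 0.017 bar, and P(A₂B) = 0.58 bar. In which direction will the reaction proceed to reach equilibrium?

reverse (toward reactants)

Qp = P(A)² / (P(A₂B)·P(E)) = (0.017)² / ((0.58)·(0.047)) = 0.011
Qp = 0.011 > Kp = 0.0013, so the reverse reaction proceeds.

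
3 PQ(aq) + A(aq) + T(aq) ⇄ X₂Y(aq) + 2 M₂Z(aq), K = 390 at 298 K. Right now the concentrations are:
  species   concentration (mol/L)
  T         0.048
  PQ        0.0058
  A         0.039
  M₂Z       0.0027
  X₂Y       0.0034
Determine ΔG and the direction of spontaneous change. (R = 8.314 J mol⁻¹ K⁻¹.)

ΔG = -4.33 kJ/mol; the forward reaction is spontaneous

Q = [X₂Y]·[M₂Z]² / ([PQ]³·[A]·[T]) = (0.0034)·(0.0027)² / ((0.0058)³·(0.039)·(0.048)) = 67.9
ΔG = RT ln(Q/K) = (8.314 J mol⁻¹ K⁻¹)(298 K) × ln(67.9/390)
   = (2.478 kJ/mol)(-1.748) = -4.33 kJ/mol
ΔG < 0, so the forward reaction is spontaneous (proceeds forward).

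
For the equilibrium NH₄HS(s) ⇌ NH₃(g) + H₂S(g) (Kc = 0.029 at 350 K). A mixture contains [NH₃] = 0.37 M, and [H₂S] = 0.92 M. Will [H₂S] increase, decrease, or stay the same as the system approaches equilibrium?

decrease

(NH₄HS is a pure solid — omitted from Qc.)
Qc = [NH₃]·[H₂S] = (0.37)·(0.92) = 0.34
Qc = 0.34 > Kc = 0.029: net reverse reaction.
H₂S is a product, so it decreases.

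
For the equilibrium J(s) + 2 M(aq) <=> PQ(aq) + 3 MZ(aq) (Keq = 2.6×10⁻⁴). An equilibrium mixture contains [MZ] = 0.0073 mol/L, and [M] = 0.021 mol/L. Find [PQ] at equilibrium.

(J is a pure solid — omitted from Keq.)
At equilibrium, Keq = [PQ]·[MZ]³ / [M]² = 2.6×10⁻⁴.
([PQ])·(0.0073)³ / (0.021)² = 2.6×10⁻⁴
[PQ] = 0.295 = 0.29 mol/L

[PQ] = 0.29 mol/L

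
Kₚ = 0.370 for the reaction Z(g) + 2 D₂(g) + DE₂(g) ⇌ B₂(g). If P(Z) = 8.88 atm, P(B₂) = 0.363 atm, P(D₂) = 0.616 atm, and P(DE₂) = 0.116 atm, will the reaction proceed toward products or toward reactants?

Qₚ = P(B₂) / (P(Z)·P(D₂)²·P(DE₂)) = (0.363) / ((8.88)·(0.616)²·(0.116)) = 0.929
Qₚ = 0.929 > Kₚ = 0.370, so the reverse reaction proceeds.

reverse (toward reactants)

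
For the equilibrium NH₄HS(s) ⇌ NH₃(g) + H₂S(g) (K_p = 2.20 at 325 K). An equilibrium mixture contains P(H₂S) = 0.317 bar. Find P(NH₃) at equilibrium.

P(NH₃) = 6.94 bar

(NH₄HS is a pure solid — omitted from K_p.)
At equilibrium, K_p = P(NH₃)·P(H₂S) = 2.20.
(P(NH₃))·(0.317) = 2.20
P(NH₃) = 6.94 bar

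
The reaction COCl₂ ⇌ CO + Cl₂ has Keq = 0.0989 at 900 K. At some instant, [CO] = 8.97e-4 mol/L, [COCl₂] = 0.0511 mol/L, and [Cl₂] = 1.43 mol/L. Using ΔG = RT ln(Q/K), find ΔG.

ΔG = -10.3 kJ/mol

Q = [CO]·[Cl₂] / [COCl₂] = (8.97e-4)·(1.43) / (0.0511) = 0.0251
ΔG = RT ln(Q/Keq) = (8.314 J mol⁻¹ K⁻¹)(900 K) × ln(0.0251/0.0989)
   = (7.483 kJ/mol)(-1.371) = -10.3 kJ/mol
ΔG < 0, so the forward reaction is spontaneous (proceeds forward).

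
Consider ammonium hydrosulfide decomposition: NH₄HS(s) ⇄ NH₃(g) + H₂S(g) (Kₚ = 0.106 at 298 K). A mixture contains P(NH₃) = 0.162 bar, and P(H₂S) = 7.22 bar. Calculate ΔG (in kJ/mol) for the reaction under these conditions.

ΔG = 5.95 kJ/mol

(NH₄HS is a pure solid — omitted from Qₚ.)
Qₚ = P(NH₃)·P(H₂S) = (0.162)·(7.22) = 1.17
ΔG = RT ln(Qₚ/Kₚ) = (8.314 J mol⁻¹ K⁻¹)(298 K) × ln(1.17/0.106)
   = (2.478 kJ/mol)(2.401) = 5.95 kJ/mol
ΔG > 0, so the forward reaction is non-spontaneous (proceeds in reverse).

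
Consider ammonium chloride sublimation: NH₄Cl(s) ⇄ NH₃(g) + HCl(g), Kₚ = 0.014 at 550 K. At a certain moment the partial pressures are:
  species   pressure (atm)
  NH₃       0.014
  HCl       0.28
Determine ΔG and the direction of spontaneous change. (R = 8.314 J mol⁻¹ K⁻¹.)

(NH₄Cl is a pure solid — omitted from Qₚ.)
Qₚ = P(NH₃)·P(HCl) = (0.014)·(0.28) = 0.00392
ΔG = RT ln(Qₚ/Kₚ) = (8.314 J mol⁻¹ K⁻¹)(550 K) × ln(0.00392/0.014)
   = (4.573 kJ/mol)(-1.273) = -5.82 kJ/mol
ΔG < 0, so the forward reaction is spontaneous (proceeds forward).

ΔG = -5.82 kJ/mol; the forward reaction is spontaneous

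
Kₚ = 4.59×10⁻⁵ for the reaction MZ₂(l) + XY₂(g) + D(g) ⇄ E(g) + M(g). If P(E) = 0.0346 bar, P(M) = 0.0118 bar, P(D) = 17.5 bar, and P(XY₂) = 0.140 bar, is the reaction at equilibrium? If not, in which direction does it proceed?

in the reverse direction

(MZ₂ is a pure liquid — omitted from Qₚ.)
Qₚ = P(E)·P(M) / (P(XY₂)·P(D)) = (0.0346)·(0.0118) / ((0.140)·(17.5)) = 1.67×10⁻⁴
Qₚ = 1.67×10⁻⁴ > Kₚ = 4.59×10⁻⁵, so the reverse reaction proceeds.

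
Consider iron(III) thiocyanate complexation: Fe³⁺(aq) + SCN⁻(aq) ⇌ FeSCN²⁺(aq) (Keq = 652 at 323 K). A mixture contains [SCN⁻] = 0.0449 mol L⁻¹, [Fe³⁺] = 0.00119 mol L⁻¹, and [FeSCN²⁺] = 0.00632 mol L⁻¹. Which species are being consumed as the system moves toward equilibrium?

Fe³⁺, SCN⁻ (reactants)

Q = [FeSCN²⁺] / ([Fe³⁺]·[SCN⁻]) = (0.00632) / ((0.00119)·(0.0449)) = 118
Q = 118 < Keq = 652: net forward reaction.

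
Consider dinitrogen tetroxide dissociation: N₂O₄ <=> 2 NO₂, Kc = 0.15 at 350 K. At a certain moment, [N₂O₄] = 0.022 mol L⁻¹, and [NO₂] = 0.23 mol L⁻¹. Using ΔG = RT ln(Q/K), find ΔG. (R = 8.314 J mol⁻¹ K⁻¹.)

Qc = [NO₂]² / [N₂O₄] = (0.23)² / (0.022) = 2.40
ΔG = RT ln(Qc/Kc) = (8.314 J mol⁻¹ K⁻¹)(350 K) × ln(2.40/0.15)
   = (2.910 kJ/mol)(2.773) = 8.07 kJ/mol
ΔG > 0, so the forward reaction is non-spontaneous (proceeds in reverse).

ΔG = 8.07 kJ/mol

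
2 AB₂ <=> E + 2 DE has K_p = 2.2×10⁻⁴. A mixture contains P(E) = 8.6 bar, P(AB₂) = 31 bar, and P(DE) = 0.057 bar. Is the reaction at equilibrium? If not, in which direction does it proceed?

Q_p = P(E)·P(DE)² / P(AB₂)² = (8.6)·(0.057)² / (31)² = 2.9×10⁻⁵
Q_p = 2.9×10⁻⁵ < K_p = 2.2×10⁻⁴, so the forward reaction proceeds.

toward products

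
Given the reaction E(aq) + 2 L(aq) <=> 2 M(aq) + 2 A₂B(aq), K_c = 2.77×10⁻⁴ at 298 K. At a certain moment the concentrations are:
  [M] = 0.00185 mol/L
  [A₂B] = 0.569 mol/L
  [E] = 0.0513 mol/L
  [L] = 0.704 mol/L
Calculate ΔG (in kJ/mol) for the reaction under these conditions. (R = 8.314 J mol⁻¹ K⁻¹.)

ΔG = -4.58 kJ/mol

Q_c = [M]²·[A₂B]² / ([E]·[L]²) = (0.00185)²·(0.569)² / ((0.0513)·(0.704)²) = 4.36×10⁻⁵
ΔG = RT ln(Q_c/K_c) = (8.314 J mol⁻¹ K⁻¹)(298 K) × ln(4.36×10⁻⁵/2.77×10⁻⁴)
   = (2.478 kJ/mol)(-1.849) = -4.58 kJ/mol
ΔG < 0, so the forward reaction is spontaneous (proceeds forward).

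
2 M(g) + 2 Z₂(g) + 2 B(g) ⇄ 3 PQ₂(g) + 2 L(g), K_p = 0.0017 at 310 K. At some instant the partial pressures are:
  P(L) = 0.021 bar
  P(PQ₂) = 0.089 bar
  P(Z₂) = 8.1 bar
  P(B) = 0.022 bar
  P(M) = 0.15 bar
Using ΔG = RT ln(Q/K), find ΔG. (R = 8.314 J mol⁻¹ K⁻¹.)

Q_p = P(PQ₂)³·P(L)² / (P(M)²·P(Z₂)²·P(B)²) = (0.089)³·(0.021)² / ((0.15)²·(8.1)²·(0.022)²) = 4.35×10⁻⁴
ΔG = RT ln(Q_p/K_p) = (8.314 J mol⁻¹ K⁻¹)(310 K) × ln(4.35×10⁻⁴/0.0017)
   = (2.577 kJ/mol)(-1.363) = -3.51 kJ/mol
ΔG < 0, so the forward reaction is spontaneous (proceeds forward).

ΔG = -3.51 kJ/mol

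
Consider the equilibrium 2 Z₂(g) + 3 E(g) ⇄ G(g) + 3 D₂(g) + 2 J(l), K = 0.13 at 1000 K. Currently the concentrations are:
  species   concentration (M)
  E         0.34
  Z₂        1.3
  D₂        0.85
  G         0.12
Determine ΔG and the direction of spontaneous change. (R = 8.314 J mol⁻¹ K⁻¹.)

(J is a pure liquid — omitted from Q.)
Q = [G]·[D₂]³ / ([Z₂]²·[E]³) = (0.12)·(0.85)³ / ((1.3)²·(0.34)³) = 1.11
ΔG = RT ln(Q/K) = (8.314 J mol⁻¹ K⁻¹)(1000 K) × ln(1.11/0.13)
   = (8.314 kJ/mol)(2.145) = 17.8 kJ/mol
ΔG > 0, so the forward reaction is non-spontaneous (proceeds in reverse).

ΔG = 17.8 kJ/mol; the forward reaction is non-spontaneous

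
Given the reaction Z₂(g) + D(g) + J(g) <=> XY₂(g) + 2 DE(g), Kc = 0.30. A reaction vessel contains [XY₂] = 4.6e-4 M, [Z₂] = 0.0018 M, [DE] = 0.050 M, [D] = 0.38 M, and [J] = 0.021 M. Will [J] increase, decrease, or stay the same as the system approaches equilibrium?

decrease

Qc = [XY₂]·[DE]² / ([Z₂]·[D]·[J]) = (4.6e-4)·(0.050)² / ((0.0018)·(0.38)·(0.021)) = 0.080
Qc = 0.080 < Kc = 0.30: net forward reaction.
J is a reactant, so it decreases.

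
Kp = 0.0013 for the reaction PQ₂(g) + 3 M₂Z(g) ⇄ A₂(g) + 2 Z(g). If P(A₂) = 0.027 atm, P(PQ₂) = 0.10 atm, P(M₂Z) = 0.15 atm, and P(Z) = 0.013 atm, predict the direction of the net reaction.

in the reverse direction

Qp = P(A₂)·P(Z)² / (P(PQ₂)·P(M₂Z)³) = (0.027)·(0.013)² / ((0.10)·(0.15)³) = 0.014
Qp = 0.014 > Kp = 0.0013, so the reverse reaction proceeds.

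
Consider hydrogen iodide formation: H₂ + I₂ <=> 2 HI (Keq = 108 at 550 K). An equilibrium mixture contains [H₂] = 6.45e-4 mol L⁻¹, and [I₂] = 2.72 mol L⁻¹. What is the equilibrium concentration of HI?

[HI] = 0.435 mol L⁻¹

At equilibrium, Keq = [HI]² / ([H₂]·[I₂]) = 108.
([HI])² / ((6.45e-4)·(2.72)) = 108
[HI]² = 0.189 ⇒ [HI] = 0.435 mol L⁻¹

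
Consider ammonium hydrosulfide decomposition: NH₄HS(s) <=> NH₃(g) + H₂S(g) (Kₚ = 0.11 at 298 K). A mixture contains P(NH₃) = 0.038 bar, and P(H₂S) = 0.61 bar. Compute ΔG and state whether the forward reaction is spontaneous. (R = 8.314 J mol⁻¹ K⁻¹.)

ΔG = -3.86 kJ/mol; the forward reaction is spontaneous

(NH₄HS is a pure solid — omitted from Qₚ.)
Qₚ = P(NH₃)·P(H₂S) = (0.038)·(0.61) = 0.0232
ΔG = RT ln(Qₚ/Kₚ) = (8.314 J mol⁻¹ K⁻¹)(298 K) × ln(0.0232/0.11)
   = (2.478 kJ/mol)(-1.556) = -3.86 kJ/mol
ΔG < 0, so the forward reaction is spontaneous (proceeds forward).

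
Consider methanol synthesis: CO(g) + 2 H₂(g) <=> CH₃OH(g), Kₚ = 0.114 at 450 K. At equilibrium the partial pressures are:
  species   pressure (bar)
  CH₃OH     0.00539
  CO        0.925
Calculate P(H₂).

At equilibrium, Kₚ = P(CH₃OH) / (P(CO)·P(H₂)²) = 0.114.
(0.00539) / ((0.925)·(P(H₂))²) = 0.114
P(H₂)² = 0.0511 ⇒ P(H₂) = 0.226 bar

P(H₂) = 0.226 bar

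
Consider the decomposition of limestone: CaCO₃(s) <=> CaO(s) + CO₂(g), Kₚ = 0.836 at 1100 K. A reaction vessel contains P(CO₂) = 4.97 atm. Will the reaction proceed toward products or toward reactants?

(CaCO₃, CaO are pure solids — omitted from Qₚ.)
Qₚ = P(CO₂) = 4.97
Qₚ = 4.97 > Kₚ = 0.836, so the reverse reaction proceeds.

reverse (toward reactants)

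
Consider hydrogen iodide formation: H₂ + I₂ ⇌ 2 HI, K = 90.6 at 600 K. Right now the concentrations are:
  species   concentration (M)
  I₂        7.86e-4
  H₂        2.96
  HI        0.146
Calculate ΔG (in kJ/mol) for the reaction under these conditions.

ΔG = -11.4 kJ/mol

Q = [HI]² / ([H₂]·[I₂]) = (0.146)² / ((2.96)·(7.86e-4)) = 9.16
ΔG = RT ln(Q/K) = (8.314 J mol⁻¹ K⁻¹)(600 K) × ln(9.16/90.6)
   = (4.988 kJ/mol)(-2.292) = -11.4 kJ/mol
ΔG < 0, so the forward reaction is spontaneous (proceeds forward).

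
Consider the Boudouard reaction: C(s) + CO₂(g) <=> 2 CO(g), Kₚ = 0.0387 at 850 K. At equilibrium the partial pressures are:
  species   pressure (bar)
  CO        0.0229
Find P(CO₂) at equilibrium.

P(CO₂) = 0.0136 bar

(C is a pure solid — omitted from Kₚ.)
At equilibrium, Kₚ = P(CO)² / P(CO₂) = 0.0387.
(0.0229)² / (P(CO₂)) = 0.0387
P(CO₂) = 0.0136 bar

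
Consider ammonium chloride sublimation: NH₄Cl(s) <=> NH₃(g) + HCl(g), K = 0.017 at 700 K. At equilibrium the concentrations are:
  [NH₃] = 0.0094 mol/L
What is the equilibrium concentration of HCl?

[HCl] = 1.8 mol/L

(NH₄Cl is a pure solid — omitted from K.)
At equilibrium, K = [NH₃]·[HCl] = 0.017.
(0.0094)·([HCl]) = 0.017
[HCl] = 1.81 = 1.8 mol/L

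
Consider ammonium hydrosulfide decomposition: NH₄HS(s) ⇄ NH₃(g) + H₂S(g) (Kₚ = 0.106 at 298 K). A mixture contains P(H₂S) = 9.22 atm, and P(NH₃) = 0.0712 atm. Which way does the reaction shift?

(NH₄HS is a pure solid — omitted from Qₚ.)
Qₚ = P(NH₃)·P(H₂S) = (0.0712)·(9.22) = 0.656
Qₚ = 0.656 > Kₚ = 0.106, so the reverse reaction proceeds.

to the left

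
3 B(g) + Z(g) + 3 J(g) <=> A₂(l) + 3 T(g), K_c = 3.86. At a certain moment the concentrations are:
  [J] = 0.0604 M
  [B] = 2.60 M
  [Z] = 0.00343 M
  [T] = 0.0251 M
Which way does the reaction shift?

to the right

(A₂ is a pure liquid — omitted from Q_c.)
Q_c = [T]³ / ([B]³·[Z]·[J]³) = (0.0251)³ / ((2.60)³·(0.00343)·(0.0604)³) = 1.19
Q_c = 1.19 < K_c = 3.86, so the forward reaction proceeds.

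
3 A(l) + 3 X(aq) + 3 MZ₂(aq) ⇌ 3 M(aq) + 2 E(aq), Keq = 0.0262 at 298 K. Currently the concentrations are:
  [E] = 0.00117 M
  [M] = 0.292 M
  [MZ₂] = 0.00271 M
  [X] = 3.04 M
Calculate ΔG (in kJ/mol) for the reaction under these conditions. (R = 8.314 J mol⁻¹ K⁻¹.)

(A is a pure liquid — omitted from Q.)
Q = [M]³·[E]² / ([X]³·[MZ₂]³) = (0.292)³·(0.00117)² / ((3.04)³·(0.00271)³) = 0.0610
ΔG = RT ln(Q/Keq) = (8.314 J mol⁻¹ K⁻¹)(298 K) × ln(0.0610/0.0262)
   = (2.478 kJ/mol)(0.8451) = 2.09 kJ/mol
ΔG > 0, so the forward reaction is non-spontaneous (proceeds in reverse).

ΔG = 2.09 kJ/mol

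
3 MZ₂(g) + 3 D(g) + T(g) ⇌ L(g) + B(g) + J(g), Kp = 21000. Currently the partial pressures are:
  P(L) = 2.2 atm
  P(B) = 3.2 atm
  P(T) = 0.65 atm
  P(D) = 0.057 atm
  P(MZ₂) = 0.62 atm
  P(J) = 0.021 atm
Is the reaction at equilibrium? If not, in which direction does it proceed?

Qp = P(L)·P(B)·P(J) / (P(MZ₂)³·P(D)³·P(T)) = (2.2)·(3.2)·(0.021) / ((0.62)³·(0.057)³·(0.65)) = 5200
Qp = 5200 < Kp = 21000, so the forward reaction proceeds.

in the forward direction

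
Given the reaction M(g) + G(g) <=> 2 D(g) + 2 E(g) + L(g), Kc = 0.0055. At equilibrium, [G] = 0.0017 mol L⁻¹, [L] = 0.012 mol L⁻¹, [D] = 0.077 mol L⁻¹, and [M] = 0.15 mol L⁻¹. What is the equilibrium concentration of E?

[E] = 0.14 mol L⁻¹

At equilibrium, Kc = [D]²·[E]²·[L] / ([M]·[G]) = 0.0055.
(0.077)²·([E])²·(0.012) / ((0.15)·(0.0017)) = 0.0055
[E]² = 0.0197 ⇒ [E] = 0.14 mol L⁻¹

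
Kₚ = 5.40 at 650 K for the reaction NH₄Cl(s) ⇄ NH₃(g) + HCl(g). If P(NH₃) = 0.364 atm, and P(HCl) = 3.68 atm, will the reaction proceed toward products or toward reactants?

toward products

(NH₄Cl is a pure solid — omitted from Qₚ.)
Qₚ = P(NH₃)·P(HCl) = (0.364)·(3.68) = 1.34
Qₚ = 1.34 < Kₚ = 5.40, so the forward reaction proceeds.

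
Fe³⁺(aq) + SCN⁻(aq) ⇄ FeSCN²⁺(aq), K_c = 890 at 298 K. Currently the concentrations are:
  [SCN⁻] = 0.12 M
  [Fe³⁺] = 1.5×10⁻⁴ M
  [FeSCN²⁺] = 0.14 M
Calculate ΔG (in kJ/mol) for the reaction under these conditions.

ΔG = 5.37 kJ/mol

Q_c = [FeSCN²⁺] / ([Fe³⁺]·[SCN⁻]) = (0.14) / ((1.5×10⁻⁴)·(0.12)) = 7780
ΔG = RT ln(Q_c/K_c) = (8.314 J mol⁻¹ K⁻¹)(298 K) × ln(7780/890)
   = (2.478 kJ/mol)(2.168) = 5.37 kJ/mol
ΔG > 0, so the forward reaction is non-spontaneous (proceeds in reverse).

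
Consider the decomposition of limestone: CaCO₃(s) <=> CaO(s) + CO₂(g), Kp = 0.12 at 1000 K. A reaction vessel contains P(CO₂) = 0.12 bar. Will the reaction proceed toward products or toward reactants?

at equilibrium

(CaCO₃, CaO are pure solids — omitted from Qp.)
Qp = P(CO₂) = 0.12
Qp = 0.12 = Kp, so the system is already at equilibrium.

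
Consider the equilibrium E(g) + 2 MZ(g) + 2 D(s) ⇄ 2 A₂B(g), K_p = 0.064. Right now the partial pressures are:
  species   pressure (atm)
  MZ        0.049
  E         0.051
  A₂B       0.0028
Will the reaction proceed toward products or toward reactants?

at equilibrium

(D is a pure solid — omitted from Q_p.)
Q_p = P(A₂B)² / (P(E)·P(MZ)²) = (0.0028)² / ((0.051)·(0.049)²) = 0.064
Q_p = 0.064 = K_p, so the system is already at equilibrium.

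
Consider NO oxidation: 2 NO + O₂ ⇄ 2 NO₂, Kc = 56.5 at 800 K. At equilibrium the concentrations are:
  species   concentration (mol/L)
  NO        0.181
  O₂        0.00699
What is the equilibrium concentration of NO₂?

At equilibrium, Kc = [NO₂]² / ([NO]²·[O₂]) = 56.5.
([NO₂])² / ((0.181)²·(0.00699)) = 56.5
[NO₂]² = 0.0129 ⇒ [NO₂] = 0.114 mol/L

[NO₂] = 0.114 mol/L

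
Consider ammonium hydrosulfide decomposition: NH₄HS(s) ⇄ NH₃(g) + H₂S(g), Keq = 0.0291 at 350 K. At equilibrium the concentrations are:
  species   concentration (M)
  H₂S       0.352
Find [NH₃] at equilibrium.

[NH₃] = 0.0827 M

(NH₄HS is a pure solid — omitted from Keq.)
At equilibrium, Keq = [NH₃]·[H₂S] = 0.0291.
([NH₃])·(0.352) = 0.0291
[NH₃] = 0.0827 M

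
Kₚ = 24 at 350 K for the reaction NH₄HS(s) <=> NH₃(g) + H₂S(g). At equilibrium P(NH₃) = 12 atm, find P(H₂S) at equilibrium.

P(H₂S) = 2.0 atm

(NH₄HS is a pure solid — omitted from Kₚ.)
At equilibrium, Kₚ = P(NH₃)·P(H₂S) = 24.
(12)·(P(H₂S)) = 24
P(H₂S) = 2.00 = 2.0 atm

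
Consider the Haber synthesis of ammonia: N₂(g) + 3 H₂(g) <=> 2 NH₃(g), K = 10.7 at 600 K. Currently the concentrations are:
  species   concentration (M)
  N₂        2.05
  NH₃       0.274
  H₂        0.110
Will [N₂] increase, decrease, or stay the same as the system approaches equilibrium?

Q = [NH₃]² / ([N₂]·[H₂]³) = (0.274)² / ((2.05)·(0.110)³) = 27.5
Q = 27.5 > K = 10.7: net reverse reaction.
N₂ is a reactant, so it increases.

increase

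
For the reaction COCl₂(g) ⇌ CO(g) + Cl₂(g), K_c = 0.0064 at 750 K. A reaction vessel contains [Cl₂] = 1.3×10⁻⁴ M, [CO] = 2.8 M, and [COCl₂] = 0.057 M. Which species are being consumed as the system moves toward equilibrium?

none (at equilibrium)

Q_c = [CO]·[Cl₂] / [COCl₂] = (2.8)·(1.3×10⁻⁴) / (0.057) = 0.0064
Q_c = 0.0064 = K_c; the system is at equilibrium.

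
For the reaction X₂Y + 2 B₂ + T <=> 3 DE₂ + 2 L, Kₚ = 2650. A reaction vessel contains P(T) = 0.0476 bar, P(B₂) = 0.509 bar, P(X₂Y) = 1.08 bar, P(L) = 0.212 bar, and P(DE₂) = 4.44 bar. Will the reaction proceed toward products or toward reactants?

in the forward direction

Qₚ = P(DE₂)³·P(L)² / (P(X₂Y)·P(B₂)²·P(T)) = (4.44)³·(0.212)² / ((1.08)·(0.509)²·(0.0476)) = 295
Qₚ = 295 < Kₚ = 2650, so the forward reaction proceeds.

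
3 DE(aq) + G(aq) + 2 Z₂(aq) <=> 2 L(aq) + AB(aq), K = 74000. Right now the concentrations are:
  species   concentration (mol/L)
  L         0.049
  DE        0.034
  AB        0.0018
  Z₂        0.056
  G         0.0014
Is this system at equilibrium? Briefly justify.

no; Q < K, reaction proceeds forward

Q = [L]²·[AB] / ([DE]³·[G]·[Z₂]²) = (0.049)²·(0.0018) / ((0.034)³·(0.0014)·(0.056)²) = 25000
Q = 25000 < K = 74000: net forward reaction.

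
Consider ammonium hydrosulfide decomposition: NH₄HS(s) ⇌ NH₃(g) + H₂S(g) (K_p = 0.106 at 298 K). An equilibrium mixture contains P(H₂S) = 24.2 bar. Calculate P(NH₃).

P(NH₃) = 0.00438 bar

(NH₄HS is a pure solid — omitted from K_p.)
At equilibrium, K_p = P(NH₃)·P(H₂S) = 0.106.
(P(NH₃))·(24.2) = 0.106
P(NH₃) = 0.00438 bar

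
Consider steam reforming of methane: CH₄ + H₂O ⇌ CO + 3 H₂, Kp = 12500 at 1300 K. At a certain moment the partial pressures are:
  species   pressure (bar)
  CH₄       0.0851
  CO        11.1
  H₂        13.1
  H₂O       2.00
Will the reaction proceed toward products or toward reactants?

Qp = P(CO)·P(H₂)³ / (P(CH₄)·P(H₂O)) = (11.1)·(13.1)³ / ((0.0851)·(2.00)) = 1.47×10⁵
Qp = 1.47×10⁵ > Kp = 12500, so the reverse reaction proceeds.

in the reverse direction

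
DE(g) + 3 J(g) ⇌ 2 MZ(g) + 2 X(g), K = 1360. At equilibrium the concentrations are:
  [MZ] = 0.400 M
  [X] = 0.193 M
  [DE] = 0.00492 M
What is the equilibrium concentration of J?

[J] = 0.0962 M

At equilibrium, K = [MZ]²·[X]² / ([DE]·[J]³) = 1360.
(0.400)²·(0.193)² / ((0.00492)·([J])³) = 1360
[J]³ = 8.91e-4 ⇒ [J] = 0.0962 M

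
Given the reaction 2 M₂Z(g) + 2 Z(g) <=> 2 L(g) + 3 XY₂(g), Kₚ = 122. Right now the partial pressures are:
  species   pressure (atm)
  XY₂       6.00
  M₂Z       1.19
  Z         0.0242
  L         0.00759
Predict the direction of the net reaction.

Qₚ = P(L)²·P(XY₂)³ / (P(M₂Z)²·P(Z)²) = (0.00759)²·(6.00)³ / ((1.19)²·(0.0242)²) = 15.0
Qₚ = 15.0 < Kₚ = 122, so the forward reaction proceeds.

toward products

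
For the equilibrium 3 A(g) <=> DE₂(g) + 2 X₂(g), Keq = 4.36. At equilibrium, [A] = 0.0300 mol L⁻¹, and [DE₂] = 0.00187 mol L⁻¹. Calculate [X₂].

At equilibrium, Keq = [DE₂]·[X₂]² / [A]³ = 4.36.
(0.00187)·([X₂])² / (0.0300)³ = 4.36
[X₂]² = 0.0630 ⇒ [X₂] = 0.251 mol L⁻¹

[X₂] = 0.251 mol L⁻¹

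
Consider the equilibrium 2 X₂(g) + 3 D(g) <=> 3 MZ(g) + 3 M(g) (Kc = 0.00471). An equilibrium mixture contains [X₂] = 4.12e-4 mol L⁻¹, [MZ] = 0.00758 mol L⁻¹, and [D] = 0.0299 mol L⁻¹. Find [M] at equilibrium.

At equilibrium, Kc = [MZ]³·[M]³ / ([X₂]²·[D]³) = 0.00471.
(0.00758)³·([M])³ / ((4.12e-4)²·(0.0299)³) = 0.00471
[M]³ = 4.91e-8 ⇒ [M] = 0.00366 mol L⁻¹

[M] = 0.00366 mol L⁻¹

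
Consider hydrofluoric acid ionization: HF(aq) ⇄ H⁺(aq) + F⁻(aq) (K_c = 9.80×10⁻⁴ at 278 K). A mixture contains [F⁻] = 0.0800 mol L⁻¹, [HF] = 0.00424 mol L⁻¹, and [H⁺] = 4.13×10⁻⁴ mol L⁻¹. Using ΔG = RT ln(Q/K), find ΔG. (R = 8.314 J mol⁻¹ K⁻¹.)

ΔG = 4.79 kJ/mol

Q_c = [H⁺]·[F⁻] / [HF] = (4.13×10⁻⁴)·(0.0800) / (0.00424) = 0.00779
ΔG = RT ln(Q_c/K_c) = (8.314 J mol⁻¹ K⁻¹)(278 K) × ln(0.00779/9.80×10⁻⁴)
   = (2.311 kJ/mol)(2.073) = 4.79 kJ/mol
ΔG > 0, so the forward reaction is non-spontaneous (proceeds in reverse).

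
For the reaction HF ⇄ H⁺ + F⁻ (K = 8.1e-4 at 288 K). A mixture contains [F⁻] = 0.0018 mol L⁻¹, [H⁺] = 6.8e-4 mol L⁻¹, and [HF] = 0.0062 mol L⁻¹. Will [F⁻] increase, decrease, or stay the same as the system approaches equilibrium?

increase

Q = [H⁺]·[F⁻] / [HF] = (6.8e-4)·(0.0018) / (0.0062) = 2.0e-4
Q = 2.0e-4 < K = 8.1e-4: net forward reaction.
F⁻ is a product, so it increases.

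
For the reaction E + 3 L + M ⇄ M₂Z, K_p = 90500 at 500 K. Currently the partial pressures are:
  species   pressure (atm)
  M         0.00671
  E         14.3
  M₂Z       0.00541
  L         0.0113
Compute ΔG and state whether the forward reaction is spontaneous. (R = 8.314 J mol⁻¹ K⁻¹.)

Q_p = P(M₂Z) / (P(E)·P(L)³·P(M)) = (0.00541) / ((14.3)·(0.0113)³·(0.00671)) = 39100
ΔG = RT ln(Q_p/K_p) = (8.314 J mol⁻¹ K⁻¹)(500 K) × ln(39100/90500)
   = (4.157 kJ/mol)(-0.8392) = -3.49 kJ/mol
ΔG < 0, so the forward reaction is spontaneous (proceeds forward).

ΔG = -3.49 kJ/mol; the forward reaction is spontaneous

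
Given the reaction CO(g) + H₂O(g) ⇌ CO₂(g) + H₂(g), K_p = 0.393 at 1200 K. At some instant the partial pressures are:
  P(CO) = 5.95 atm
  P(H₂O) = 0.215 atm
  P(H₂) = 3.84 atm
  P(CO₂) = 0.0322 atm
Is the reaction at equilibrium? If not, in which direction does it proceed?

forward (toward products)

Q_p = P(CO₂)·P(H₂) / (P(CO)·P(H₂O)) = (0.0322)·(3.84) / ((5.95)·(0.215)) = 0.0967
Q_p = 0.0967 < K_p = 0.393, so the forward reaction proceeds.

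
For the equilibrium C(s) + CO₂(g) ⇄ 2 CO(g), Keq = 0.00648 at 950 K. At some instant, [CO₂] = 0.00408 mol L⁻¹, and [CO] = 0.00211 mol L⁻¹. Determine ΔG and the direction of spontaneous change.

(C is a pure solid — omitted from Q.)
Q = [CO]² / [CO₂] = (0.00211)² / (0.00408) = 0.00109
ΔG = RT ln(Q/Keq) = (8.314 J mol⁻¹ K⁻¹)(950 K) × ln(0.00109/0.00648)
   = (7.898 kJ/mol)(-1.783) = -14.1 kJ/mol
ΔG < 0, so the forward reaction is spontaneous (proceeds forward).

ΔG = -14.1 kJ/mol; the forward reaction is spontaneous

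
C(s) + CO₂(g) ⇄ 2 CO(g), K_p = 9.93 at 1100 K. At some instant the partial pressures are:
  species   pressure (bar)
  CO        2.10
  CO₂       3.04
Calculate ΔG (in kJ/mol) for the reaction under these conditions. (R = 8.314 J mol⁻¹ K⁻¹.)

ΔG = -17.6 kJ/mol

(C is a pure solid — omitted from Q_p.)
Q_p = P(CO)² / P(CO₂) = (2.10)² / (3.04) = 1.45
ΔG = RT ln(Q_p/K_p) = (8.314 J mol⁻¹ K⁻¹)(1100 K) × ln(1.45/9.93)
   = (9.145 kJ/mol)(-1.924) = -17.6 kJ/mol
ΔG < 0, so the forward reaction is spontaneous (proceeds forward).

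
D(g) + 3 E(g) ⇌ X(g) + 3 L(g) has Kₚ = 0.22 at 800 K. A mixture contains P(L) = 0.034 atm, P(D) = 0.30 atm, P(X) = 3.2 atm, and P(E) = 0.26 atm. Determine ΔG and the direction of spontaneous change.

ΔG = -14.8 kJ/mol; the forward reaction is spontaneous

Qₚ = P(X)·P(L)³ / (P(D)·P(E)³) = (3.2)·(0.034)³ / ((0.30)·(0.26)³) = 0.0239
ΔG = RT ln(Qₚ/Kₚ) = (8.314 J mol⁻¹ K⁻¹)(800 K) × ln(0.0239/0.22)
   = (6.651 kJ/mol)(-2.220) = -14.8 kJ/mol
ΔG < 0, so the forward reaction is spontaneous (proceeds forward).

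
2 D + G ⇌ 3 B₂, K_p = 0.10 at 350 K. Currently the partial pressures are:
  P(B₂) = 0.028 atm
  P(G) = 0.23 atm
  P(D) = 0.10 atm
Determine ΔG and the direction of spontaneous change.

ΔG = -6.84 kJ/mol; the forward reaction is spontaneous

Q_p = P(B₂)³ / (P(D)²·P(G)) = (0.028)³ / ((0.10)²·(0.23)) = 0.00954
ΔG = RT ln(Q_p/K_p) = (8.314 J mol⁻¹ K⁻¹)(350 K) × ln(0.00954/0.10)
   = (2.910 kJ/mol)(-2.350) = -6.84 kJ/mol
ΔG < 0, so the forward reaction is spontaneous (proceeds forward).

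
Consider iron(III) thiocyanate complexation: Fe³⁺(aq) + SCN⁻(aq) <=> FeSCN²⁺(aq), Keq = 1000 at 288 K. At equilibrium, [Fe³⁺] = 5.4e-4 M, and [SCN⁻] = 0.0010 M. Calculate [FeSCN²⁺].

[FeSCN²⁺] = 5.4e-4 M

At equilibrium, Keq = [FeSCN²⁺] / ([Fe³⁺]·[SCN⁻]) = 1000.
([FeSCN²⁺]) / ((5.4e-4)·(0.0010)) = 1000
[FeSCN²⁺] = 5.40e-4 = 5.4e-4 M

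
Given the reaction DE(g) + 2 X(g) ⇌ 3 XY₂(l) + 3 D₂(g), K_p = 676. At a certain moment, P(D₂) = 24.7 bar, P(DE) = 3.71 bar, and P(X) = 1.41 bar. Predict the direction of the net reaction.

reverse (toward reactants)

(XY₂ is a pure liquid — omitted from Q_p.)
Q_p = P(D₂)³ / (P(DE)·P(X)²) = (24.7)³ / ((3.71)·(1.41)²) = 2040
Q_p = 2040 > K_p = 676, so the reverse reaction proceeds.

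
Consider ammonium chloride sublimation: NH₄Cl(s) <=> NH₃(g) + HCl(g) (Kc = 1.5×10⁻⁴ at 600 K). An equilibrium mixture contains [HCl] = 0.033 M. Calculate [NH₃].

(NH₄Cl is a pure solid — omitted from Kc.)
At equilibrium, Kc = [NH₃]·[HCl] = 1.5×10⁻⁴.
([NH₃])·(0.033) = 1.5×10⁻⁴
[NH₃] = 0.00455 = 0.0045 M

[NH₃] = 0.0045 M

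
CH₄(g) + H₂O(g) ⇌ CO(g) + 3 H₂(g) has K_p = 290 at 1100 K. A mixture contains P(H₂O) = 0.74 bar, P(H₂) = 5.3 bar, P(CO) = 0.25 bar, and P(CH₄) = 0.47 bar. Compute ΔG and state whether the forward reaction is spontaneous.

ΔG = -9.12 kJ/mol; the forward reaction is spontaneous

Q_p = P(CO)·P(H₂)³ / (P(CH₄)·P(H₂O)) = (0.25)·(5.3)³ / ((0.47)·(0.74)) = 107
ΔG = RT ln(Q_p/K_p) = (8.314 J mol⁻¹ K⁻¹)(1100 K) × ln(107/290)
   = (9.145 kJ/mol)(-0.9971) = -9.12 kJ/mol
ΔG < 0, so the forward reaction is spontaneous (proceeds forward).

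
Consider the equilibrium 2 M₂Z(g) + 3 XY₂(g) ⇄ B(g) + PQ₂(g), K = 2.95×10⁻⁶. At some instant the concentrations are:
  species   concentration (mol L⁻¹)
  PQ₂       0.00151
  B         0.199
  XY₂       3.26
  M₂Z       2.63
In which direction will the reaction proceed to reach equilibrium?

forward (toward products)

Q = [B]·[PQ₂] / ([M₂Z]²·[XY₂]³) = (0.199)·(0.00151) / ((2.63)²·(3.26)³) = 1.25×10⁻⁶
Q = 1.25×10⁻⁶ < K = 2.95×10⁻⁶, so the forward reaction proceeds.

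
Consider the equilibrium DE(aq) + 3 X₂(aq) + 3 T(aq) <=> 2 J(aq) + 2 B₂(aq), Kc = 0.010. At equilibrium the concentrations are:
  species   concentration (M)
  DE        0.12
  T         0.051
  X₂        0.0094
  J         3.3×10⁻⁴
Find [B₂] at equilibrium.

At equilibrium, Kc = [J]²·[B₂]² / ([DE]·[X₂]³·[T]³) = 0.010.
(3.3×10⁻⁴)²·([B₂])² / ((0.12)·(0.0094)³·(0.051)³) = 0.010
[B₂]² = 1.21×10⁻⁶ ⇒ [B₂] = 0.0011 M

[B₂] = 0.0011 M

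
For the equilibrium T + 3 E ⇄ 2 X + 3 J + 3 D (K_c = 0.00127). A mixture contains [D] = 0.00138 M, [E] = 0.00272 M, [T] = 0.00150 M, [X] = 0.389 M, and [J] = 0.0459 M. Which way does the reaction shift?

neither direction; the system is at equilibrium

Q_c = [X]²·[J]³·[D]³ / ([T]·[E]³) = (0.389)²·(0.0459)³·(0.00138)³ / ((0.00150)·(0.00272)³) = 0.00127
Q_c = 0.00127 = K_c, so the system is already at equilibrium.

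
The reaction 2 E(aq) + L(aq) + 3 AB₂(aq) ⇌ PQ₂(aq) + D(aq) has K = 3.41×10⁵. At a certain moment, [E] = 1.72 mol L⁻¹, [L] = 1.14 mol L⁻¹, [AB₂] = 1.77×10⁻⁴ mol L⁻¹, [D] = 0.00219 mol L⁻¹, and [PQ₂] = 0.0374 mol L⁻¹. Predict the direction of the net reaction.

Q = [PQ₂]·[D] / ([E]²·[L]·[AB₂]³) = (0.0374)·(0.00219) / ((1.72)²·(1.14)·(1.77×10⁻⁴)³) = 4.38×10⁶
Q = 4.38×10⁶ > K = 3.41×10⁵, so the reverse reaction proceeds.

toward reactants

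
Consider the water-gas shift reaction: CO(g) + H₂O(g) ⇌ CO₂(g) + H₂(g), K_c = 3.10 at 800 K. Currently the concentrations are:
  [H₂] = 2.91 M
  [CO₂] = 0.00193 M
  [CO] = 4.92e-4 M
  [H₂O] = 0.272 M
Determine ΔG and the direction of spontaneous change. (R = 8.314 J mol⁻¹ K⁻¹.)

ΔG = 17.3 kJ/mol; the forward reaction is non-spontaneous

Q_c = [CO₂]·[H₂] / ([CO]·[H₂O]) = (0.00193)·(2.91) / ((4.92e-4)·(0.272)) = 42.0
ΔG = RT ln(Q_c/K_c) = (8.314 J mol⁻¹ K⁻¹)(800 K) × ln(42.0/3.10)
   = (6.651 kJ/mol)(2.606) = 17.3 kJ/mol
ΔG > 0, so the forward reaction is non-spontaneous (proceeds in reverse).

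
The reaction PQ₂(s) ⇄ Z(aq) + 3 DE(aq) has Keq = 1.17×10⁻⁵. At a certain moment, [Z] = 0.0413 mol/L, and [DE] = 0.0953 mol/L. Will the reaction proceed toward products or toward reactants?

in the reverse direction

(PQ₂ is a pure solid — omitted from Q.)
Q = [Z]·[DE]³ = (0.0413)·(0.0953)³ = 3.57×10⁻⁵
Q = 3.57×10⁻⁵ > Keq = 1.17×10⁻⁵, so the reverse reaction proceeds.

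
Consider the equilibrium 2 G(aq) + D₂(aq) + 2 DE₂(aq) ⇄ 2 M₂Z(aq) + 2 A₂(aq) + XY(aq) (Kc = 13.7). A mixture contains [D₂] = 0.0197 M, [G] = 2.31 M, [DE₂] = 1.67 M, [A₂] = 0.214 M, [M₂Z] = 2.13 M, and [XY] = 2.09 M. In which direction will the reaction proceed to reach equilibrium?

to the right

Qc = [M₂Z]²·[A₂]²·[XY] / ([G]²·[D₂]·[DE₂]²) = (2.13)²·(0.214)²·(2.09) / ((2.31)²·(0.0197)·(1.67)²) = 1.48
Qc = 1.48 < Kc = 13.7, so the forward reaction proceeds.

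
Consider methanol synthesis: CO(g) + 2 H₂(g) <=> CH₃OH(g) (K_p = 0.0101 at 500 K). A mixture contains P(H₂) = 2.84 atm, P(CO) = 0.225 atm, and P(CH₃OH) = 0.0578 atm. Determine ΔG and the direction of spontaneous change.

ΔG = 4.77 kJ/mol; the forward reaction is non-spontaneous

Q_p = P(CH₃OH) / (P(CO)·P(H₂)²) = (0.0578) / ((0.225)·(2.84)²) = 0.0318
ΔG = RT ln(Q_p/K_p) = (8.314 J mol⁻¹ K⁻¹)(500 K) × ln(0.0318/0.0101)
   = (4.157 kJ/mol)(1.147) = 4.77 kJ/mol
ΔG > 0, so the forward reaction is non-spontaneous (proceeds in reverse).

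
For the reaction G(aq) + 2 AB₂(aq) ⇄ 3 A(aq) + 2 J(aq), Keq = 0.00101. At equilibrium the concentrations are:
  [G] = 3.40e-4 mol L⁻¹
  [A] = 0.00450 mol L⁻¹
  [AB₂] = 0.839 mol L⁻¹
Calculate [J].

At equilibrium, Keq = [A]³·[J]² / ([G]·[AB₂]²) = 0.00101.
(0.00450)³·([J])² / ((3.40e-4)·(0.839)²) = 0.00101
[J]² = 2.65 ⇒ [J] = 1.63 mol L⁻¹

[J] = 1.63 mol L⁻¹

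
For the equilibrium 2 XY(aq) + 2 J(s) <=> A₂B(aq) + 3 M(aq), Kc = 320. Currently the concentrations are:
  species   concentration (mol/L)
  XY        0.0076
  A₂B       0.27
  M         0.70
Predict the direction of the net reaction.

(J is a pure solid — omitted from Qc.)
Qc = [A₂B]·[M]³ / [XY]² = (0.27)·(0.70)³ / (0.0076)² = 1600
Qc = 1600 > Kc = 320, so the reverse reaction proceeds.

to the left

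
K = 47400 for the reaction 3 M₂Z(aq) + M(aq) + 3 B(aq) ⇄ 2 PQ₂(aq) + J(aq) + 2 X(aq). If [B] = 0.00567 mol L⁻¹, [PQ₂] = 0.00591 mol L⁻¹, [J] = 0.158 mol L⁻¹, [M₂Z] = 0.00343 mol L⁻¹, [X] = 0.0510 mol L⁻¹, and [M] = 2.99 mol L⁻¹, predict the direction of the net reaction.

in the reverse direction

Q = [PQ₂]²·[J]·[X]² / ([M₂Z]³·[M]·[B]³) = (0.00591)²·(0.158)·(0.0510)² / ((0.00343)³·(2.99)·(0.00567)³) = 6.53×10⁵
Q = 6.53×10⁵ > K = 47400, so the reverse reaction proceeds.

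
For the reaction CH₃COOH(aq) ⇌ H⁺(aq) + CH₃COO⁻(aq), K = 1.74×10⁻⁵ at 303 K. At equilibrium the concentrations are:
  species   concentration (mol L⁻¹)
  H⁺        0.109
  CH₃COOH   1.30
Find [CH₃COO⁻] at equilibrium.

[CH₃COO⁻] = 2.08×10⁻⁴ mol L⁻¹

At equilibrium, K = [H⁺]·[CH₃COO⁻] / [CH₃COOH] = 1.74×10⁻⁵.
(0.109)·([CH₃COO⁻]) / (1.30) = 1.74×10⁻⁵
[CH₃COO⁻] = 2.08×10⁻⁴ mol L⁻¹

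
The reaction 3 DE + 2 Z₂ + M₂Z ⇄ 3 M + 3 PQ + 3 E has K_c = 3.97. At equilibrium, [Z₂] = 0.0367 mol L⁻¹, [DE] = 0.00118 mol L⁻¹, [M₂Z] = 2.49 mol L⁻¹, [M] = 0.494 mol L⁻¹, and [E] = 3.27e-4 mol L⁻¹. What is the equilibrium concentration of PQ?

At equilibrium, K_c = [M]³·[PQ]³·[E]³ / ([DE]³·[Z₂]²·[M₂Z]) = 3.97.
(0.494)³·([PQ])³·(3.27e-4)³ / ((0.00118)³·(0.0367)²·(2.49)) = 3.97
[PQ]³ = 5.19 ⇒ [PQ] = 1.73 mol L⁻¹

[PQ] = 1.73 mol L⁻¹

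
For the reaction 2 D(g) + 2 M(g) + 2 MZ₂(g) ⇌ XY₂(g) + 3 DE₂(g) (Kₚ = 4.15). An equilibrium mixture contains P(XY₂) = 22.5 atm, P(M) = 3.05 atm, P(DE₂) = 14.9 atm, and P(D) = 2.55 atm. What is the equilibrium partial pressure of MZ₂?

P(MZ₂) = 17.2 atm

At equilibrium, Kₚ = P(XY₂)·P(DE₂)³ / (P(D)²·P(M)²·P(MZ₂)²) = 4.15.
(22.5)·(14.9)³ / ((2.55)²·(3.05)²·(P(MZ₂))²) = 4.15
P(MZ₂)² = 296 ⇒ P(MZ₂) = 17.2 atm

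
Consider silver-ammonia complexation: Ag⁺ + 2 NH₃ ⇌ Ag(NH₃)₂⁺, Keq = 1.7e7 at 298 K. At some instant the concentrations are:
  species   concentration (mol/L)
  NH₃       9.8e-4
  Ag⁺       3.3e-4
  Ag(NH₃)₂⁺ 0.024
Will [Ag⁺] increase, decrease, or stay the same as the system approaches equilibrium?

increase

Q = [Ag(NH₃)₂⁺] / ([Ag⁺]·[NH₃]²) = (0.024) / ((3.3e-4)·(9.8e-4)²) = 7.6e7
Q = 7.6e7 > Keq = 1.7e7: net reverse reaction.
Ag⁺ is a reactant, so it increases.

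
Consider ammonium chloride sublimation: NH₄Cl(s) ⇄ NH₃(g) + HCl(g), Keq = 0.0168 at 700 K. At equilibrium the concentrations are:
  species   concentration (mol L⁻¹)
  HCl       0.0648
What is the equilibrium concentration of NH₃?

[NH₃] = 0.259 mol L⁻¹

(NH₄Cl is a pure solid — omitted from Keq.)
At equilibrium, Keq = [NH₃]·[HCl] = 0.0168.
([NH₃])·(0.0648) = 0.0168
[NH₃] = 0.259 mol L⁻¹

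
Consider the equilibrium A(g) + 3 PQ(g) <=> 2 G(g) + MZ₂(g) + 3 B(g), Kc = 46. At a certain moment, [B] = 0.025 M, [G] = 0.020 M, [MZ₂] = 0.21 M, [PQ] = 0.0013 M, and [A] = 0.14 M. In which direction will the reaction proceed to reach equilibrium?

Qc = [G]²·[MZ₂]·[B]³ / ([A]·[PQ]³) = (0.020)²·(0.21)·(0.025)³ / ((0.14)·(0.0013)³) = 4.3
Qc = 4.3 < Kc = 46, so the forward reaction proceeds.

in the forward direction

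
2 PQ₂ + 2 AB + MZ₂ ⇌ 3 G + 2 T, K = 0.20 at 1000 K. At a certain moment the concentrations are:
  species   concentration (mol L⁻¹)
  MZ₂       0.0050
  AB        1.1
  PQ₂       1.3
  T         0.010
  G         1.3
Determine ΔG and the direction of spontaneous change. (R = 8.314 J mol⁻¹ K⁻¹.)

ΔG = -18.5 kJ/mol; the forward reaction is spontaneous

Q = [G]³·[T]² / ([PQ₂]²·[AB]²·[MZ₂]) = (1.3)³·(0.010)² / ((1.3)²·(1.1)²·(0.0050)) = 0.0215
ΔG = RT ln(Q/K) = (8.314 J mol⁻¹ K⁻¹)(1000 K) × ln(0.0215/0.20)
   = (8.314 kJ/mol)(-2.230) = -18.5 kJ/mol
ΔG < 0, so the forward reaction is spontaneous (proceeds forward).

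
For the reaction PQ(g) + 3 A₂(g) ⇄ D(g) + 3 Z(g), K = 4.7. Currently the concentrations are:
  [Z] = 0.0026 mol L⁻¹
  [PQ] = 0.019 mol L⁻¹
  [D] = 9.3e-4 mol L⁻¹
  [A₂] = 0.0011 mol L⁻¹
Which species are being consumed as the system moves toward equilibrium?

Q = [D]·[Z]³ / ([PQ]·[A₂]³) = (9.3e-4)·(0.0026)³ / ((0.019)·(0.0011)³) = 0.65
Q = 0.65 < K = 4.7: net forward reaction.

PQ, A₂ (reactants)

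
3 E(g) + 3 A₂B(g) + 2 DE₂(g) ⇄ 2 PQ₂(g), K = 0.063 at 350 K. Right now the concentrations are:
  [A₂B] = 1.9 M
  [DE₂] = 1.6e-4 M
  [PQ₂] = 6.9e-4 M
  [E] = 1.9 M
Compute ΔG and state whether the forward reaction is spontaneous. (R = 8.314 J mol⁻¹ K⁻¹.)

ΔG = 5.34 kJ/mol; the forward reaction is non-spontaneous

Q = [PQ₂]² / ([E]³·[A₂B]³·[DE₂]²) = (6.9e-4)² / ((1.9)³·(1.9)³·(1.6e-4)²) = 0.395
ΔG = RT ln(Q/K) = (8.314 J mol⁻¹ K⁻¹)(350 K) × ln(0.395/0.063)
   = (2.910 kJ/mol)(1.836) = 5.34 kJ/mol
ΔG > 0, so the forward reaction is non-spontaneous (proceeds in reverse).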